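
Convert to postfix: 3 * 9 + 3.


Left to right (same or higher precedence on left)
Postfix: 3 9 * 3 +


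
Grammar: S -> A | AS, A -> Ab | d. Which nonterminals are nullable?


A nonterminal is nullable iff some alternative derives ε (directly, or every symbol in it is nullable)
Nullable: {}


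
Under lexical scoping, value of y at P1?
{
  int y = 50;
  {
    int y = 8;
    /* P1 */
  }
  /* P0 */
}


y declared in the same block as P1
y = 8


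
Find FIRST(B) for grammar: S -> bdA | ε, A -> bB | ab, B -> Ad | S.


Per alternative of B: FIRST(Ad) = {a, b}; FIRST(S) = {b, ε}
FIRST(B) = {a, b, ε}


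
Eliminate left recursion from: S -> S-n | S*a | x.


Left-recursive alternatives: S-n, S*a; non-recursive: x
Introduce S': S -> xS', S' -> -nS' | *aS' | ε


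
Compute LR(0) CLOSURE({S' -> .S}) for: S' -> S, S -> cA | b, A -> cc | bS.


Start: S' -> .S
For each item with dot before a nonterminal B, add B -> .γ for every B-production
Closure: [S' -> .S, S -> .cA, S -> .b]


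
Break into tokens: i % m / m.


Scan left to right, longest-match per lexeme
Tokens: ID(i), OP(%), ID(m), OP(/), ID(m)


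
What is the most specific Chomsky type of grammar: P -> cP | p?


Right-linear: every RHS is a terminal or a terminal followed by one nonterminal
Classification: Type 3 (Regular)


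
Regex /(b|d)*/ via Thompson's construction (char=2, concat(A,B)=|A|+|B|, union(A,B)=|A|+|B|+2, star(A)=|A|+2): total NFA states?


Syntax tree has 2 char leaf(s), 1 union(s), 1 star(s)
chars contribute 2×2 = 4; each union adds +2; each star adds +2
Total: 4 + 2 + 2 = 8 states


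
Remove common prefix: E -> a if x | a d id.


Common prefix: 'a'
Factored: E -> a E', E' -> if x | d id


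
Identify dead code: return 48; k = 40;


statement follows a return and is unreachable
Dead: 'k = 40'


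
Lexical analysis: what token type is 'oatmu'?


Pattern: letter/underscore followed by alphanumerics, not a keyword
Type: IDENTIFIER


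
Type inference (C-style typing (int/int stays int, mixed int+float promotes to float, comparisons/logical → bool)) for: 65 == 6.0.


Operand types: int == float
Rule: comparison yields bool
Result type: bool


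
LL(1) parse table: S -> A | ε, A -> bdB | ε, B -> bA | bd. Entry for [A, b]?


For [A, b]: 'b' ∈ FIRST(bdB)
Entry: A -> bdB


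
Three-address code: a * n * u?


Break into single-operator statements:
t1 = a * n
t2 = t1 * u


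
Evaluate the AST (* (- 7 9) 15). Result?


Evaluate inner: (- 7 9) = -2
Evaluate root: (* -2 15) = -30
Result: -30


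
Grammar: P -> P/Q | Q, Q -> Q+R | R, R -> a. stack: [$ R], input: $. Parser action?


'R' (not preceded by Q+) is the handle for Q -> R
Action: reduce (Q -> R)


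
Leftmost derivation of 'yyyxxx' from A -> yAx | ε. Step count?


Derivation: A => yAx => yyAxx => yyyAxxx => yyyxxx
Steps: 4


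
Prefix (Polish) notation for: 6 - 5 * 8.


'*' binds tighter: tree is (- 6 (* 5 8))
Prefix: - 6 * 5 8


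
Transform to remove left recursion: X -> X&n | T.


Left-recursive alternatives: X&n; non-recursive: T
Introduce X': X -> TX', X' -> &nX' | ε


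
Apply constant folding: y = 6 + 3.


6 + 3 = 9 at compile time
Optimized: y = 9


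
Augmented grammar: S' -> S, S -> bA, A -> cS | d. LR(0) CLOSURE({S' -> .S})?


Start: S' -> .S
For each item with dot before a nonterminal B, add B -> .γ for every B-production
Closure: [S' -> .S, S -> .bA]


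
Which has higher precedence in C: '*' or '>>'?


'*' is multiplicative (level 10); '>>' is shift (level 8)
Higher level binds tighter
'*' has higher precedence than '>>'


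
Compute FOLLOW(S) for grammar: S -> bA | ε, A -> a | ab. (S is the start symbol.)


$ ∈ FOLLOW(S). For each A -> αBβ: add FIRST(β)\{ε} to FOLLOW(B); if β nullable, add FOLLOW(A).
FOLLOW(S) = {$}


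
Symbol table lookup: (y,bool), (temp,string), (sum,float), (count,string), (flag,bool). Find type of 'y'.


Lookup 'y' → type bool


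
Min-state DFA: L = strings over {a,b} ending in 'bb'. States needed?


Track the longest suffix of input matching a prefix of 'bb': 3 classes (prefixes of length 0..2)
Minimal DFA: 3 states


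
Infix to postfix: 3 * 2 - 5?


Left to right (same or higher precedence on left)
Postfix: 3 2 * 5 -


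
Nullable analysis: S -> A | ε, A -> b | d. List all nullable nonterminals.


A nonterminal is nullable iff some alternative derives ε (directly, or every symbol in it is nullable)
Nullable: {S}


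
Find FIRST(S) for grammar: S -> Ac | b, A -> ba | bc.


Per alternative of S: FIRST(Ac) = {b}; FIRST(b) = {b}
FIRST(S) = {b}


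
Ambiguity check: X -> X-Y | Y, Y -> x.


precedence layered via separate nonterminal Y: deterministic
Unambiguous


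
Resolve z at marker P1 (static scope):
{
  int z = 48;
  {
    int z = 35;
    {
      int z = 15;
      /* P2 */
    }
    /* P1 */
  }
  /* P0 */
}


z declared in the same block as P1
z = 35


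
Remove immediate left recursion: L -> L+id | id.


Left-recursive alternatives: L+id; non-recursive: id
Introduce L': L -> idL', L' -> +idL' | ε


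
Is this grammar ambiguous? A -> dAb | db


balanced d^n…b^n: each string has a unique parse
Unambiguous


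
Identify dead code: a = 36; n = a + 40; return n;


a is read by n's definition; n is returned
No dead code


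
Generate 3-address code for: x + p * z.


Break into single-operator statements:
t1 = p * z
t2 = x + t1


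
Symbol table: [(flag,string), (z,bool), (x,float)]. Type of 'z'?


Lookup 'z' → type bool


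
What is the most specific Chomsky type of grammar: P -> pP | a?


Right-linear: every RHS is a terminal or a terminal followed by one nonterminal
Classification: Type 3 (Regular)


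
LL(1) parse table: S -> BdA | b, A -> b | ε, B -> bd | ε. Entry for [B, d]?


For [B, d]: ε is nullable and 'd' ∈ FOLLOW(B)
Entry: B -> ε


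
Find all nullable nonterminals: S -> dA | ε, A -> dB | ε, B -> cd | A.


A nonterminal is nullable iff some alternative derives ε (directly, or every symbol in it is nullable)
Nullable: {A, B, S}


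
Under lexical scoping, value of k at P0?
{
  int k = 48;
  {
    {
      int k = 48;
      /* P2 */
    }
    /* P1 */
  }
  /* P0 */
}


k declared in the same block as P0
k = 48


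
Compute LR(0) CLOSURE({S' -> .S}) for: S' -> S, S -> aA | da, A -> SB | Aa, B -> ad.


Start: S' -> .S
For each item with dot before a nonterminal B, add B -> .γ for every B-production
Closure: [S' -> .S, S -> .aA, S -> .da]


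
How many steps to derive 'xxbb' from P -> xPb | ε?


Derivation: P => xPb => xxPbb => xxbb
Steps: 3


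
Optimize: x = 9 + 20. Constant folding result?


9 + 20 = 29 at compile time
Optimized: x = 29


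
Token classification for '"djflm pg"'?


Pattern: double-quoted sequence
Type: STRING_LITERAL


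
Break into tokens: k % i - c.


Scan left to right, longest-match per lexeme
Tokens: ID(k), OP(%), ID(i), OP(-), ID(c)


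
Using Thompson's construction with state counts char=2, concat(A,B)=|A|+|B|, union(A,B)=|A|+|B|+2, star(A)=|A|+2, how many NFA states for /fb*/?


Syntax tree has 2 char leaf(s), 0 union(s), 1 star(s)
chars contribute 2×2 = 4; each union adds +2; each star adds +2
Total: 4 + 0 + 2 = 6 states


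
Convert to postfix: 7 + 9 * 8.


* has higher precedence, evaluate 9*8 first
Postfix: 7 9 8 * +


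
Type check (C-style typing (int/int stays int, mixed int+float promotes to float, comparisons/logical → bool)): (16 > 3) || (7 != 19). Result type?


Operand types: bool || bool
Rule: logical operators take bool operands and yield bool
Result type: bool


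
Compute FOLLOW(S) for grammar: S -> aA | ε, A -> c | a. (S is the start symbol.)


$ ∈ FOLLOW(S). For each A -> αBβ: add FIRST(β)\{ε} to FOLLOW(B); if β nullable, add FOLLOW(A).
FOLLOW(S) = {$}


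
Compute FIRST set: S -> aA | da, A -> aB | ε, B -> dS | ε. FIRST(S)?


Per alternative of S: FIRST(aA) = {a}; FIRST(da) = {d}
FIRST(S) = {a, d}


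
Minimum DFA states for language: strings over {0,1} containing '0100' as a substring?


KMP-style automaton: 4 progress states + 1 absorbing accept = 5
Minimal DFA: 5 states


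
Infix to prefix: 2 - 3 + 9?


left-to-right (same/higher precedence on left): tree is (+ (- 2 3) 9)
Prefix: + - 2 3 9


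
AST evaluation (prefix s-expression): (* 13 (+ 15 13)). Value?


Evaluate inner: (+ 15 13) = 28
Evaluate root: (* 13 28) = 364
Result: 364


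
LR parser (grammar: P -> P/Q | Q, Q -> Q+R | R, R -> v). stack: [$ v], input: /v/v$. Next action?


'v' on top is the handle for R -> v
Action: reduce (R -> v)


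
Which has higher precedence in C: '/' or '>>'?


'/' is multiplicative (level 10); '>>' is shift (level 8)
Higher level binds tighter
'/' has higher precedence than '>>'


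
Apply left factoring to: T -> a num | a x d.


Common prefix: 'a'
Factored: T -> a T', T' -> num | x d


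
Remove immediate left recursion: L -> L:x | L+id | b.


Left-recursive alternatives: L:x, L+id; non-recursive: b
Introduce L': L -> bL', L' -> :xL' | +idL' | ε


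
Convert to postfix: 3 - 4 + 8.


Left to right (same or higher precedence on left)
Postfix: 3 4 - 8 +


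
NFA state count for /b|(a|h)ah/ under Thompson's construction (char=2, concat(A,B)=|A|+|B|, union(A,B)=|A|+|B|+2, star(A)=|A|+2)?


Syntax tree has 5 char leaf(s), 2 union(s), 0 star(s)
chars contribute 5×2 = 10; each union adds +2; each star adds +2
Total: 10 + 4 + 0 = 14 states


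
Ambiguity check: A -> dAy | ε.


balanced d^n…y^n: each string has a unique parse
Unambiguous


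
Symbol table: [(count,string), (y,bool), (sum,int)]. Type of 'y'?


Lookup 'y' → type bool


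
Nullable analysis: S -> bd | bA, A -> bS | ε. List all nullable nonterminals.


A nonterminal is nullable iff some alternative derives ε (directly, or every symbol in it is nullable)
Nullable: {A}


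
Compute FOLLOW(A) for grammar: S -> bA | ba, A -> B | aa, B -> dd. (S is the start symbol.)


$ ∈ FOLLOW(S). For each A -> αBβ: add FIRST(β)\{ε} to FOLLOW(B); if β nullable, add FOLLOW(A).
FOLLOW(A) = {$}


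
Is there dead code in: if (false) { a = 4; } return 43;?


condition is constant false, so the whole block is unreachable
Dead: 'if (false) { a = 4; }'


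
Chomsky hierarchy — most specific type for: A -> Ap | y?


Left-linear: every RHS is a terminal or one nonterminal followed by a terminal
Classification: Type 3 (Regular)


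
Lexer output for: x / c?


Scan left to right, longest-match per lexeme
Tokens: ID(x), OP(/), ID(c)


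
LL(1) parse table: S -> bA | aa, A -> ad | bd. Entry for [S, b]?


For [S, b]: 'b' ∈ FIRST(bA)
Entry: S -> bA


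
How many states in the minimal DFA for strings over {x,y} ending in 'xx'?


Track the longest suffix of input matching a prefix of 'xx': 3 classes (prefixes of length 0..2)
Minimal DFA: 3 states


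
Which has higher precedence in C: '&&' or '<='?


'<=' is relational (level 7); '&&' is logical AND (level 2)
Higher level binds tighter
'<=' has higher precedence than '&&'


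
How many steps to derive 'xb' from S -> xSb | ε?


Derivation: S => xSb => xb
Steps: 2


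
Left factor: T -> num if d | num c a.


Common prefix: 'num'
Factored: T -> num T', T' -> if d | c a


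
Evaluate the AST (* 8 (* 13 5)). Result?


Evaluate inner: (* 13 5) = 65
Evaluate root: (* 8 65) = 520
Result: 520


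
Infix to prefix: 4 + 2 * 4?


'*' binds tighter: tree is (+ 4 (* 2 4))
Prefix: + 4 * 2 4


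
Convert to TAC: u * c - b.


Break into single-operator statements:
t1 = u * c
t2 = t1 - b


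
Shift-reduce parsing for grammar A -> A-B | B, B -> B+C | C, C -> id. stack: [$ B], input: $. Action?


lookahead ∉ {+} so B won't extend; reduce A -> B
Action: reduce (A -> B)


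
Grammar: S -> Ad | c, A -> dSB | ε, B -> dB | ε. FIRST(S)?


Per alternative of S: FIRST(Ad) = {d}; FIRST(c) = {c}
FIRST(S) = {c, d}


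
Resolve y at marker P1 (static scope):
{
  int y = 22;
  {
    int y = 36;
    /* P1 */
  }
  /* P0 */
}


y declared in the same block as P1
y = 36


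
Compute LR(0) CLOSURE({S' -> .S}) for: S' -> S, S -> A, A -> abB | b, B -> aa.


Start: S' -> .S
For each item with dot before a nonterminal B, add B -> .γ for every B-production
Closure: [S' -> .S, S -> .A, A -> .abB, A -> .b]


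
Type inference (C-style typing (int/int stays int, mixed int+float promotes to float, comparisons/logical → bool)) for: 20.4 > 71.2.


Operand types: float > float
Rule: comparison yields bool
Result type: bool


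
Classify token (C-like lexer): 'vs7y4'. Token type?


Pattern: letter/underscore followed by alphanumerics, not a keyword
Type: IDENTIFIER


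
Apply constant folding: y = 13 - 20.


13 - 20 = -7 at compile time
Optimized: y = -7


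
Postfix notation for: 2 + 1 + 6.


Left to right (same or higher precedence on left)
Postfix: 2 1 + 6 +


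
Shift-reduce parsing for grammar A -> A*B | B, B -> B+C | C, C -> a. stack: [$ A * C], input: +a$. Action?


'C' (not preceded by B+) is the handle for B -> C
Action: reduce (B -> C)


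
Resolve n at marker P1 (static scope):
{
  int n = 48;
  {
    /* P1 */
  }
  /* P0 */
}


P1's block does not declare n; resolves to the enclosing declaration at depth 0
n = 48


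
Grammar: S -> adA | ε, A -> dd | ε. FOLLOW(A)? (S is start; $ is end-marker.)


$ ∈ FOLLOW(S). For each A -> αBβ: add FIRST(β)\{ε} to FOLLOW(B); if β nullable, add FOLLOW(A).
FOLLOW(A) = {$}


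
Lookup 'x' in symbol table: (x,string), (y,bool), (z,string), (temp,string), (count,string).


Lookup 'x' → type string


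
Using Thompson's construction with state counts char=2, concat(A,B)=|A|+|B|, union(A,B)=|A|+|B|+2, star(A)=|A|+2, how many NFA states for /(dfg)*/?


Syntax tree has 3 char leaf(s), 0 union(s), 1 star(s)
chars contribute 3×2 = 6; each union adds +2; each star adds +2
Total: 6 + 0 + 2 = 8 states


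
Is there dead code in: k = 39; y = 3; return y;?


k is assigned but never read
Dead: 'k = 39'


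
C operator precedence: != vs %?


'%' is multiplicative (level 10); '!=' is equality (level 6)
Higher level binds tighter
'%' has higher precedence than '!='


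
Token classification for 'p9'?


Pattern: letter/underscore followed by alphanumerics, not a keyword
Type: IDENTIFIER


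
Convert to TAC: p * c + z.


Break into single-operator statements:
t1 = p * c
t2 = t1 + z


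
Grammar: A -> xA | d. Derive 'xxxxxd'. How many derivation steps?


Derivation: A => xA => xxA => xxxA => xxxxA => xxxxxA => xxxxxd
Steps: 6


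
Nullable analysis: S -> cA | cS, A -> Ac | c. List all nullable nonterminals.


A nonterminal is nullable iff some alternative derives ε (directly, or every symbol in it is nullable)
Nullable: {}


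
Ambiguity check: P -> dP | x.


right-linear, alternatives start with distinct terminals 'd' vs 'x': unique leftmost derivation
Unambiguous


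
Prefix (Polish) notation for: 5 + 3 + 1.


left-to-right (same/higher precedence on left): tree is (+ (+ 5 3) 1)
Prefix: + + 5 3 1


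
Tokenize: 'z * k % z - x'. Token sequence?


Scan left to right, longest-match per lexeme
Tokens: ID(z), OP(*), ID(k), OP(%), ID(z), OP(-), ID(x)


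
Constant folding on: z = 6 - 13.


6 - 13 = -7 at compile time
Optimized: z = -7


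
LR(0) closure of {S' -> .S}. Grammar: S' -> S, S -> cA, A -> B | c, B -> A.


Start: S' -> .S
For each item with dot before a nonterminal B, add B -> .γ for every B-production
Closure: [S' -> .S, S -> .cA]


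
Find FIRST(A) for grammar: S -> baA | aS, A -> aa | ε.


Per alternative of A: FIRST(aa) = {a}; FIRST(ε) = {ε}
FIRST(A) = {a, ε}


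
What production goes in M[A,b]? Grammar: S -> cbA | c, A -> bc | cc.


For [A, b]: 'b' ∈ FIRST(bc)
Entry: A -> bc


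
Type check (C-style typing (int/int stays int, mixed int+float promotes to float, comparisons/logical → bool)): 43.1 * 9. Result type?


Operand types: float * int
Rule: mixed int/float promotes to float; int/int stays int
Result type: float


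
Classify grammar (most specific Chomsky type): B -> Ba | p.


Left-linear: every RHS is a terminal or one nonterminal followed by a terminal
Classification: Type 3 (Regular)


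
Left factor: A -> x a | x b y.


Common prefix: 'x'
Factored: A -> x A', A' -> a | b y


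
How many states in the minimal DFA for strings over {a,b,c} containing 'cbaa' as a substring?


KMP-style automaton: 4 progress states + 1 absorbing accept = 5
Minimal DFA: 5 states


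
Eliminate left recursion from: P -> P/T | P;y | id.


Left-recursive alternatives: P/T, P;y; non-recursive: id
Introduce P': P -> idP', P' -> /TP' | ;yP' | ε


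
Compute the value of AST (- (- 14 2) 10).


Evaluate inner: (- 14 2) = 12
Evaluate root: (- 12 10) = 2
Result: 2


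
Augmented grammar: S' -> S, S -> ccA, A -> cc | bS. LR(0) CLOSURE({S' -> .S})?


Start: S' -> .S
For each item with dot before a nonterminal B, add B -> .γ for every B-production
Closure: [S' -> .S, S -> .ccA]


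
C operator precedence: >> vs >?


'>>' is shift (level 8); '>' is relational (level 7)
Higher level binds tighter
'>>' has higher precedence than '>'


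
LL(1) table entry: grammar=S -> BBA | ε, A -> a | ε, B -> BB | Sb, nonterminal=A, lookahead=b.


For [A, b]: ε is nullable and 'b' ∈ FOLLOW(A)
Entry: A -> ε


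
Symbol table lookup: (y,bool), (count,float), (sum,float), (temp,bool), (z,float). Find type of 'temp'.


Lookup 'temp' → type bool


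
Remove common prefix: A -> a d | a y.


Common prefix: 'a'
Factored: A -> a A', A' -> d | y


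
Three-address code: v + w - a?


Break into single-operator statements:
t1 = v + w
t2 = t1 - a


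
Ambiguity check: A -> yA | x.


right-linear, alternatives start with distinct terminals 'y' vs 'x': unique leftmost derivation
Unambiguous


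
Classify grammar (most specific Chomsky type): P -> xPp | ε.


Single nonterminal LHS, but x^n p^n is not regular
Classification: Type 2 (Context-Free)


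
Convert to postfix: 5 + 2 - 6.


Left to right (same or higher precedence on left)
Postfix: 5 2 + 6 -


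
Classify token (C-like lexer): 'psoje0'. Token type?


Pattern: letter/underscore followed by alphanumerics, not a keyword
Type: IDENTIFIER


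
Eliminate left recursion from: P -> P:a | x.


Left-recursive alternatives: P:a; non-recursive: x
Introduce P': P -> xP', P' -> :aP' | ε


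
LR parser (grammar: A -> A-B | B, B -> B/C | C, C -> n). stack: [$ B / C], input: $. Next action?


handle 'B/C' on top
Action: reduce (B -> B/C)


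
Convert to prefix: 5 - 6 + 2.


left-to-right (same/higher precedence on left): tree is (+ (- 5 6) 2)
Prefix: + - 5 6 2


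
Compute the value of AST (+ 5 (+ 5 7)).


Evaluate inner: (+ 5 7) = 12
Evaluate root: (+ 5 12) = 17
Result: 17


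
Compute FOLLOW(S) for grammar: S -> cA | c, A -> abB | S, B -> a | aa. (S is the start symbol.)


$ ∈ FOLLOW(S). For each A -> αBβ: add FIRST(β)\{ε} to FOLLOW(B); if β nullable, add FOLLOW(A).
FOLLOW(S) = {$}


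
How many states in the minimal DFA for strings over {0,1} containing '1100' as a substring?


KMP-style automaton: 4 progress states + 1 absorbing accept = 5
Minimal DFA: 5 states


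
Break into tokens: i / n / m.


Scan left to right, longest-match per lexeme
Tokens: ID(i), OP(/), ID(n), OP(/), ID(m)


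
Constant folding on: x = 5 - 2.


5 - 2 = 3 at compile time
Optimized: x = 3


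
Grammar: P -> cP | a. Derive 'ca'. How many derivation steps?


Derivation: P => cP => ca
Steps: 2


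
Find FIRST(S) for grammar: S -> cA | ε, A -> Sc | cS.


Per alternative of S: FIRST(cA) = {c}; FIRST(ε) = {ε}
FIRST(S) = {c, ε}


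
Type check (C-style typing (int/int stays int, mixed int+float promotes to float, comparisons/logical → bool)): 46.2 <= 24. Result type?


Operand types: float <= int
Rule: comparison yields bool
Result type: bool


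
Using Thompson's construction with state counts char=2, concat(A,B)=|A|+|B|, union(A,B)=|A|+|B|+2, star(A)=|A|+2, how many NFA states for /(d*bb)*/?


Syntax tree has 3 char leaf(s), 0 union(s), 2 star(s)
chars contribute 3×2 = 6; each union adds +2; each star adds +2
Total: 6 + 0 + 4 = 10 states


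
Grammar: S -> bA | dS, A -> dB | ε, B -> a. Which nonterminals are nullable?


A nonterminal is nullable iff some alternative derives ε (directly, or every symbol in it is nullable)
Nullable: {A}


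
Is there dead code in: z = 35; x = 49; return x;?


z is assigned but never read
Dead: 'z = 35'


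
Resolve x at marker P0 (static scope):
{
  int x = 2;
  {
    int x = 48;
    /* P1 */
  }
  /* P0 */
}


x declared in the same block as P0
x = 2


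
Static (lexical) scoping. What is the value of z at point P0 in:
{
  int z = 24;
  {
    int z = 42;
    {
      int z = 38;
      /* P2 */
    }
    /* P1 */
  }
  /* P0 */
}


z declared in the same block as P0
z = 24


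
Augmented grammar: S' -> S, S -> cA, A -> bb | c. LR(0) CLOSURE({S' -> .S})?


Start: S' -> .S
For each item with dot before a nonterminal B, add B -> .γ for every B-production
Closure: [S' -> .S, S -> .cA]


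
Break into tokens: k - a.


Scan left to right, longest-match per lexeme
Tokens: ID(k), OP(-), ID(a)


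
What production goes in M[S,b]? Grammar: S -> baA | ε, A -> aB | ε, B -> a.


For [S, b]: 'b' ∈ FIRST(baA)
Entry: S -> baA


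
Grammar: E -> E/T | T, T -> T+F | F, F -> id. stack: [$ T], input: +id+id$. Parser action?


shift '+' to continue T -> T+F
Action: shift


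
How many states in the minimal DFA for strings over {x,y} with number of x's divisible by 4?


Track (count of x) mod 4: states 0..3, accept at 0
Minimal DFA: 4 states


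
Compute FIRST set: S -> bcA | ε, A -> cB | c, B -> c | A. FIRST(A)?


Per alternative of A: FIRST(cB) = {c}; FIRST(c) = {c}
FIRST(A) = {c}


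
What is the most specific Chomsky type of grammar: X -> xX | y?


Right-linear: every RHS is a terminal or a terminal followed by one nonterminal
Classification: Type 3 (Regular)


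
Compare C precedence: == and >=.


'>=' is relational (level 7); '==' is equality (level 6)
Higher level binds tighter
'>=' has higher precedence than '=='


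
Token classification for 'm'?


Pattern: letter/underscore followed by alphanumerics, not a keyword
Type: IDENTIFIER


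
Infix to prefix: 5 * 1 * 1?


left-to-right (same/higher precedence on left): tree is (* (* 5 1) 1)
Prefix: * * 5 1 1


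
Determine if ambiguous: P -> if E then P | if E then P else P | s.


dangling else: 'if E then if E then s else s' parses two ways
Ambiguous


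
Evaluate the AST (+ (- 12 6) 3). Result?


Evaluate inner: (- 12 6) = 6
Evaluate root: (+ 6 3) = 9
Result: 9


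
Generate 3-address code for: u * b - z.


Break into single-operator statements:
t1 = u * b
t2 = t1 - z


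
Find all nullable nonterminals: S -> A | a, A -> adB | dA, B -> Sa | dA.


A nonterminal is nullable iff some alternative derives ε (directly, or every symbol in it is nullable)
Nullable: {}


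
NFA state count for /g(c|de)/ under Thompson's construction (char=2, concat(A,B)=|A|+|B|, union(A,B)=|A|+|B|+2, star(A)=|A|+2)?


Syntax tree has 4 char leaf(s), 1 union(s), 0 star(s)
chars contribute 4×2 = 8; each union adds +2; each star adds +2
Total: 8 + 2 + 0 = 10 states


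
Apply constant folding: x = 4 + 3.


4 + 3 = 7 at compile time
Optimized: x = 7


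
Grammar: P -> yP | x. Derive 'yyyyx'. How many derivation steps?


Derivation: P => yP => yyP => yyyP => yyyyP => yyyyx
Steps: 5


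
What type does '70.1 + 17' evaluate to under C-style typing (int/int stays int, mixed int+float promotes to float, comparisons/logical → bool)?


Operand types: float + int
Rule: mixed int/float promotes to float; int/int stays int
Result type: float


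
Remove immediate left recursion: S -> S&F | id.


Left-recursive alternatives: S&F; non-recursive: id
Introduce S': S -> idS', S' -> &FS' | ε


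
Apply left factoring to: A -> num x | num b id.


Common prefix: 'num'
Factored: A -> num A', A' -> x | b id


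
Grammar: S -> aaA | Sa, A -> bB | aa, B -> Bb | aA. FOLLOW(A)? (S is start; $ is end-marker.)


$ ∈ FOLLOW(S). For each A -> αBβ: add FIRST(β)\{ε} to FOLLOW(B); if β nullable, add FOLLOW(A).
FOLLOW(A) = {$, a, b}


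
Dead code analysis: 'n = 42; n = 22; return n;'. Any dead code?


first assignment to n is overwritten before any read
Dead: 'n = 42'


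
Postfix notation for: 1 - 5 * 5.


* has higher precedence, evaluate 5*5 first
Postfix: 1 5 5 * -


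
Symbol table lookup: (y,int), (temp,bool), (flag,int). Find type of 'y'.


Lookup 'y' → type int


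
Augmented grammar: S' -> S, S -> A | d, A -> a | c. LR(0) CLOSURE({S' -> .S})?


Start: S' -> .S
For each item with dot before a nonterminal B, add B -> .γ for every B-production
Closure: [S' -> .S, S -> .A, S -> .d, A -> .a, A -> .c]


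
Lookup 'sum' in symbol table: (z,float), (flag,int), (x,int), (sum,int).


Lookup 'sum' → type int


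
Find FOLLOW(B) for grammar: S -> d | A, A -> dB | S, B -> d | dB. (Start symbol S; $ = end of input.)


$ ∈ FOLLOW(S). For each A -> αBβ: add FIRST(β)\{ε} to FOLLOW(B); if β nullable, add FOLLOW(A).
FOLLOW(B) = {$}


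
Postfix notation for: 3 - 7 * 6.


* has higher precedence, evaluate 7*6 first
Postfix: 3 7 6 * -


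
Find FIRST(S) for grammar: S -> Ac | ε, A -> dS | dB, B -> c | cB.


Per alternative of S: FIRST(Ac) = {d}; FIRST(ε) = {ε}
FIRST(S) = {d, ε}


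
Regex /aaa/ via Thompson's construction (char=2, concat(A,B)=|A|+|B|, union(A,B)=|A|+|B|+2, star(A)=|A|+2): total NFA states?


Syntax tree has 3 char leaf(s), 0 union(s), 0 star(s)
chars contribute 3×2 = 6; each union adds +2; each star adds +2
Total: 6 + 0 + 0 = 6 states


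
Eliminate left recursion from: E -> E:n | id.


Left-recursive alternatives: E:n; non-recursive: id
Introduce E': E -> idE', E' -> :nE' | ε


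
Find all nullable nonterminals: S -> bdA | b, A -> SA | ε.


A nonterminal is nullable iff some alternative derives ε (directly, or every symbol in it is nullable)
Nullable: {A}


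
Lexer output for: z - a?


Scan left to right, longest-match per lexeme
Tokens: ID(z), OP(-), ID(a)


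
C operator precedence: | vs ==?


'==' is equality (level 6); '|' is bitwise OR (level 3)
Higher level binds tighter
'==' has higher precedence than '|'


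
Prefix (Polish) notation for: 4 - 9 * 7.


'*' binds tighter: tree is (- 4 (* 9 7))
Prefix: - 4 * 9 7


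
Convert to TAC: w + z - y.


Break into single-operator statements:
t1 = w + z
t2 = t1 - y


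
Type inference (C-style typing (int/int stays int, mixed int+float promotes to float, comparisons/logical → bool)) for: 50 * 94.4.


Operand types: int * float
Rule: mixed int/float promotes to float; int/int stays int
Result type: float


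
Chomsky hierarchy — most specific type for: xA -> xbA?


LHS has context (more than one symbol) and |LHS| ≤ |RHS|
Classification: Type 1 (Context-Sensitive)


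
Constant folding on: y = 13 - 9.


13 - 9 = 4 at compile time
Optimized: y = 4


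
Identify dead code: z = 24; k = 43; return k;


z is assigned but never read
Dead: 'z = 24'


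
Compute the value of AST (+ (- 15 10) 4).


Evaluate inner: (- 15 10) = 5
Evaluate root: (+ 5 4) = 9
Result: 9


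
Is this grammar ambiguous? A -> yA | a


right-linear, alternatives start with distinct terminals 'y' vs 'a': unique leftmost derivation
Unambiguous


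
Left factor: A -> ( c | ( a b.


Common prefix: '('
Factored: A -> ( A', A' -> c | a b


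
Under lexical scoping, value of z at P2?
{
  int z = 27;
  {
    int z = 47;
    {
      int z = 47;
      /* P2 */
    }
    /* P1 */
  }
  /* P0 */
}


z declared in the same block as P2
z = 47


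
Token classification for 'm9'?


Pattern: letter/underscore followed by alphanumerics, not a keyword
Type: IDENTIFIER


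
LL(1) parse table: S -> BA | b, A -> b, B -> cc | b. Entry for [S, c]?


For [S, c]: 'c' ∈ FIRST(BA)
Entry: S -> BA


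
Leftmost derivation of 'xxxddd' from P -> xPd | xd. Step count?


Derivation: P => xPd => xxPdd => xxxddd
Steps: 3


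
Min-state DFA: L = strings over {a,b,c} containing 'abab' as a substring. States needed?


KMP-style automaton: 4 progress states + 1 absorbing accept = 5
Minimal DFA: 5 states


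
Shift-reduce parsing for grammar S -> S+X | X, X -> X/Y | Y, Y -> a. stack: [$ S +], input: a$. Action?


no handle ('S+' is not any RHS); shift 'a'
Action: shift


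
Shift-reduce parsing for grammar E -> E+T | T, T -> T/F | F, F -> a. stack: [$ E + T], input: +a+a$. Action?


handle 'E+T' on top; lookahead ∈ FOLLOW(E) = {+, $}
Action: reduce (E -> E+T)


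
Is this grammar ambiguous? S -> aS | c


right-linear, alternatives start with distinct terminals 'a' vs 'c': unique leftmost derivation
Unambiguous


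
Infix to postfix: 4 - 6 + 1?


Left to right (same or higher precedence on left)
Postfix: 4 6 - 1 +


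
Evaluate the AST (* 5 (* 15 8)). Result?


Evaluate inner: (* 15 8) = 120
Evaluate root: (* 5 120) = 600
Result: 600


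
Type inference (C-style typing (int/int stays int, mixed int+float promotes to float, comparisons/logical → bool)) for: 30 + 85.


Operand types: int + int
Rule: mixed int/float promotes to float; int/int stays int
Result type: int


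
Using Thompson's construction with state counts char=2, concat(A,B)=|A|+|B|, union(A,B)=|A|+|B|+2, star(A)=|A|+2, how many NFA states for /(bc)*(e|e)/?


Syntax tree has 4 char leaf(s), 1 union(s), 1 star(s)
chars contribute 4×2 = 8; each union adds +2; each star adds +2
Total: 8 + 2 + 2 = 12 states


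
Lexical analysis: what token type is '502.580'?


Pattern: digits with a decimal point
Type: FLOAT_LITERAL


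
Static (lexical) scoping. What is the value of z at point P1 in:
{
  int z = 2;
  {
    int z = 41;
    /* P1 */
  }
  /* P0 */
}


z declared in the same block as P1
z = 41


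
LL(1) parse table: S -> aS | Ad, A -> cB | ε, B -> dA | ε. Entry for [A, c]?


For [A, c]: 'c' ∈ FIRST(cB)
Entry: A -> cB


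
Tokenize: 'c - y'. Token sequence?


Scan left to right, longest-match per lexeme
Tokens: ID(c), OP(-), ID(y)


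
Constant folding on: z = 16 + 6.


16 + 6 = 22 at compile time
Optimized: z = 22


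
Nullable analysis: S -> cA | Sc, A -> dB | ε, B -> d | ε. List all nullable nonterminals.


A nonterminal is nullable iff some alternative derives ε (directly, or every symbol in it is nullable)
Nullable: {A, B}


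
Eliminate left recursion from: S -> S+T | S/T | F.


Left-recursive alternatives: S+T, S/T; non-recursive: F
Introduce S': S -> FS', S' -> +TS' | /TS' | ε


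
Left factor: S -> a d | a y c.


Common prefix: 'a'
Factored: S -> a S', S' -> d | y c


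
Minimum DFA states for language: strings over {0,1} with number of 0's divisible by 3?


Track (count of 0) mod 3: states 0..2, accept at 0
Minimal DFA: 3 states


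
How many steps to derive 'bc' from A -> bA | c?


Derivation: A => bA => bc
Steps: 2


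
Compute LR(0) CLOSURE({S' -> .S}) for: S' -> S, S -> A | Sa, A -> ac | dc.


Start: S' -> .S
For each item with dot before a nonterminal B, add B -> .γ for every B-production
Closure: [S' -> .S, S -> .A, S -> .Sa, A -> .ac, A -> .dc]


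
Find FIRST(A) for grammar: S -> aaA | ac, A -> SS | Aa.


Per alternative of A: FIRST(SS) = {a}; FIRST(Aa) = {a}
FIRST(A) = {a}


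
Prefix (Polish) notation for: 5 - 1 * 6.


'*' binds tighter: tree is (- 5 (* 1 6))
Prefix: - 5 * 1 6


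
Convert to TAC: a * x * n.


Break into single-operator statements:
t1 = a * x
t2 = t1 * n


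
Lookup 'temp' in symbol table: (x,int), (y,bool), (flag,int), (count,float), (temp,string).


Lookup 'temp' → type string


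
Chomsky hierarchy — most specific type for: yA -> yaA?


LHS has context (more than one symbol) and |LHS| ≤ |RHS|
Classification: Type 1 (Context-Sensitive)


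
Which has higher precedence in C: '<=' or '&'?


'<=' is relational (level 7); '&' is bitwise AND (level 5)
Higher level binds tighter
'<=' has higher precedence than '&'


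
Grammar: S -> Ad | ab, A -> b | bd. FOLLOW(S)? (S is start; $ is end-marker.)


$ ∈ FOLLOW(S). For each A -> αBβ: add FIRST(β)\{ε} to FOLLOW(B); if β nullable, add FOLLOW(A).
FOLLOW(S) = {$}


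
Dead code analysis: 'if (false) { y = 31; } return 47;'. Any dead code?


condition is constant false, so the whole block is unreachable
Dead: 'if (false) { y = 31; }'


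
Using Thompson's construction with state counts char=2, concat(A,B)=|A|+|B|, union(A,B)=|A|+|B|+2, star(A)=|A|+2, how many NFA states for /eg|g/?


Syntax tree has 3 char leaf(s), 1 union(s), 0 star(s)
chars contribute 3×2 = 6; each union adds +2; each star adds +2
Total: 6 + 2 + 0 = 8 states


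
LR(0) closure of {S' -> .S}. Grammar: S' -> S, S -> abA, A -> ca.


Start: S' -> .S
For each item with dot before a nonterminal B, add B -> .γ for every B-production
Closure: [S' -> .S, S -> .abA]


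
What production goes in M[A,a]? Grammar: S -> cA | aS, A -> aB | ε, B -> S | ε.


For [A, a]: 'a' ∈ FIRST(aB)
Entry: A -> aB


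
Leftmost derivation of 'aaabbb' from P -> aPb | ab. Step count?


Derivation: P => aPb => aaPbb => aaabbb
Steps: 3


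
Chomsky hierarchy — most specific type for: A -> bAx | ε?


Single nonterminal LHS, but b^n x^n is not regular
Classification: Type 2 (Context-Free)


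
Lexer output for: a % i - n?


Scan left to right, longest-match per lexeme
Tokens: ID(a), OP(%), ID(i), OP(-), ID(n)


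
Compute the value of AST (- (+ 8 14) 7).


Evaluate inner: (+ 8 14) = 22
Evaluate root: (- 22 7) = 15
Result: 15


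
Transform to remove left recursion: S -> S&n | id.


Left-recursive alternatives: S&n; non-recursive: id
Introduce S': S -> idS', S' -> &nS' | ε


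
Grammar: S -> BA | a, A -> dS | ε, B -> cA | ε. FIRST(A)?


Per alternative of A: FIRST(dS) = {d}; FIRST(ε) = {ε}
FIRST(A) = {d, ε}


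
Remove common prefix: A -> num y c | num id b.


Common prefix: 'num'
Factored: A -> num A', A' -> y c | id b


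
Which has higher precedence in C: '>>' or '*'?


'*' is multiplicative (level 10); '>>' is shift (level 8)
Higher level binds tighter
'*' has higher precedence than '>>'


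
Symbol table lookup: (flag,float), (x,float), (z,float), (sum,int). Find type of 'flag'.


Lookup 'flag' → type float


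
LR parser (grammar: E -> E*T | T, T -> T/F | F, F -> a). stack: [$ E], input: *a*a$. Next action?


shift '*' to continue E -> E*T
Action: shift


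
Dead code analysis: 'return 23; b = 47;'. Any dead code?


statement follows a return and is unreachable
Dead: 'b = 47'


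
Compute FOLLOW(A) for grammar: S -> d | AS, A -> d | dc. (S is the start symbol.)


$ ∈ FOLLOW(S). For each A -> αBβ: add FIRST(β)\{ε} to FOLLOW(B); if β nullable, add FOLLOW(A).
FOLLOW(A) = {d}


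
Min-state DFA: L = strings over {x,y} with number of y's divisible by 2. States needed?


Track (count of y) mod 2: states 0..1, accept at 0
Minimal DFA: 2 states


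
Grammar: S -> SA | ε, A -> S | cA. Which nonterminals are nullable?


A nonterminal is nullable iff some alternative derives ε (directly, or every symbol in it is nullable)
Nullable: {A, S}


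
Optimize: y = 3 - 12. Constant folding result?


3 - 12 = -9 at compile time
Optimized: y = -9


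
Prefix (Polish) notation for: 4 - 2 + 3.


left-to-right (same/higher precedence on left): tree is (+ (- 4 2) 3)
Prefix: + - 4 2 3


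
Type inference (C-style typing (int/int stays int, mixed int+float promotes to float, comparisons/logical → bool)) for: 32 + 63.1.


Operand types: int + float
Rule: mixed int/float promotes to float; int/int stays int
Result type: float


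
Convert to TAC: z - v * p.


Break into single-operator statements:
t1 = v * p
t2 = z - t1


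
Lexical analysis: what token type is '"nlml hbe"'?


Pattern: double-quoted sequence
Type: STRING_LITERAL


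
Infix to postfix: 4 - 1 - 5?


Left to right (same or higher precedence on left)
Postfix: 4 1 - 5 -


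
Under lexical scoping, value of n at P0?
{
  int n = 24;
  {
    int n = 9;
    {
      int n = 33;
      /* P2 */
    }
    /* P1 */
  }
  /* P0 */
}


n declared in the same block as P0
n = 24


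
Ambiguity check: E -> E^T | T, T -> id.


precedence layered via separate nonterminal T: deterministic
Unambiguous


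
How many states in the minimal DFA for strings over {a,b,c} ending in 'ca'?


Track the longest suffix of input matching a prefix of 'ca': 3 classes (prefixes of length 0..2)
Minimal DFA: 3 states


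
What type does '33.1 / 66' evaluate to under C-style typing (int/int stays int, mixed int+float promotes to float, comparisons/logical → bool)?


Operand types: float / int
Rule: mixed int/float promotes to float; int/int stays int
Result type: float


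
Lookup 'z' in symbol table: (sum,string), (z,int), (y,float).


Lookup 'z' → type int


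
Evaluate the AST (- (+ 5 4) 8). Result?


Evaluate inner: (+ 5 4) = 9
Evaluate root: (- 9 8) = 1
Result: 1


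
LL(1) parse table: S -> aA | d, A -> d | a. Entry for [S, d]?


For [S, d]: 'd' ∈ FIRST(d)
Entry: S -> d


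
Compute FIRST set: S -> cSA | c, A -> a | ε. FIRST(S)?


Per alternative of S: FIRST(cSA) = {c}; FIRST(c) = {c}
FIRST(S) = {c}


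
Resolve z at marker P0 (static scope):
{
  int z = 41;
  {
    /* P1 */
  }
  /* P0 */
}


z declared in the same block as P0
z = 41


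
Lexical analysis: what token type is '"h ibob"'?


Pattern: double-quoted sequence
Type: STRING_LITERAL


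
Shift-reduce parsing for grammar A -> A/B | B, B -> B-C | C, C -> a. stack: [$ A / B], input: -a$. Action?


'-' can extend B; shift to build B -> B-C
Action: shift


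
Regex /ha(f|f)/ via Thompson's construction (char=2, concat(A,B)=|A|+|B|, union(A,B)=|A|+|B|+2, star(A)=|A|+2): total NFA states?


Syntax tree has 4 char leaf(s), 1 union(s), 0 star(s)
chars contribute 4×2 = 8; each union adds +2; each star adds +2
Total: 8 + 2 + 0 = 10 states


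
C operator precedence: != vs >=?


'>=' is relational (level 7); '!=' is equality (level 6)
Higher level binds tighter
'>=' has higher precedence than '!='


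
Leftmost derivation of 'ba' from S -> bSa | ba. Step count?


Derivation: S => ba
Steps: 1


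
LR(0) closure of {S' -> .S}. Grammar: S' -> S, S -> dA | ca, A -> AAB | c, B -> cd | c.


Start: S' -> .S
For each item with dot before a nonterminal B, add B -> .γ for every B-production
Closure: [S' -> .S, S -> .dA, S -> .ca]


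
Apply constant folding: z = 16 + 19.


16 + 19 = 35 at compile time
Optimized: z = 35
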